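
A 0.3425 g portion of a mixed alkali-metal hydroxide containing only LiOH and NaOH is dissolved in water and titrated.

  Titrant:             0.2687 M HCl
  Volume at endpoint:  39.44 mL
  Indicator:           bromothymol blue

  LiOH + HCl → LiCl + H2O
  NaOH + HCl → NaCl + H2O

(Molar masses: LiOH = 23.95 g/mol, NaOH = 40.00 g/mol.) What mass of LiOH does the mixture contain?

0.1215 g

n(HCl) = 0.03944 × 0.2687 = 0.01060 mol
Let x = n(LiOH), y = n(NaOH).
Titrant: 1x + 1y = 0.01060;  mass: 23.95x + 40.00y = 0.3425
Solving, x = 5.072 × 10^-3 mol, y = 5.526 × 10^-3 mol
mass of LiOH = 5.072 × 10^-3 × 23.95 = 0.1215 g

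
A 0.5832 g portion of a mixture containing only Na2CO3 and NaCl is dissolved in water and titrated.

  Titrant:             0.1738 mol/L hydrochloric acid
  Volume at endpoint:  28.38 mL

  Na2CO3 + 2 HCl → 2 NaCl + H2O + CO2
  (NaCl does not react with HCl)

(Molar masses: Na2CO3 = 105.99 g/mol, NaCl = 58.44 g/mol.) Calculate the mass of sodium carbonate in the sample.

n(HCl) = 0.02838 × 0.1738 = 4.932 × 10^-3 mol
Let x = n(Na2CO3), y = n(NaCl).
Titrant: 2x = 4.932 × 10^-3;  mass: 105.99x + 58.44y = 0.5832
Solving, x = 2.466 × 10^-3 mol, y = 5.507 × 10^-3 mol
mass of Na2CO3 = 2.466 × 10^-3 × 105.99 = 0.2614 g

0.2614 g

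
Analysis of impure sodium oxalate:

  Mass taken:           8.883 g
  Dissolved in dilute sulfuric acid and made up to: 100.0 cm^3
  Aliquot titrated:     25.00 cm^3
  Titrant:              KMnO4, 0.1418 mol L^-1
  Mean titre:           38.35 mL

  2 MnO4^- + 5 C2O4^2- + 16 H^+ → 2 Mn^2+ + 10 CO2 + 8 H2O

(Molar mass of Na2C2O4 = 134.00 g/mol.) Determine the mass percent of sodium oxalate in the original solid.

82.03 %

n(KMnO4) per titration = 0.03835 × 0.1418 = 5.438 × 10^-3 mol
From the 5:2 ratio, n(Na2C2O4) in each aliquot = 5/2 × 5.438 × 10^-3 = 0.01360 mol
n(Na2C2O4) in the whole flask = 0.01360 × 100.0/25.00 = 0.05438 mol
mass of Na2C2O4 = 0.05438 × 134.00 = 7.287 g
% Na2C2O4 = 7.287 / 8.883 × 100 = 82.03 %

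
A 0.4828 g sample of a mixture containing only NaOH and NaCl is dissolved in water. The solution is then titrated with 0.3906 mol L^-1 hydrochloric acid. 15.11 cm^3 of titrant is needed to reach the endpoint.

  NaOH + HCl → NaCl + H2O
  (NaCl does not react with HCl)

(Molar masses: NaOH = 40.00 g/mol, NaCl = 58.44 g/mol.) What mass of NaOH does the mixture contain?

0.2361 g

n(HCl) = 0.01511 × 0.3906 = 5.902 × 10^-3 mol
Let x = n(NaOH), y = n(NaCl).
Titrant: 1x = 5.902 × 10^-3;  mass: 40.00x + 58.44y = 0.4828
Solving, x = 5.902 × 10^-3 mol, y = 4.222 × 10^-3 mol
mass of NaOH = 5.902 × 10^-3 × 40.00 = 0.2361 g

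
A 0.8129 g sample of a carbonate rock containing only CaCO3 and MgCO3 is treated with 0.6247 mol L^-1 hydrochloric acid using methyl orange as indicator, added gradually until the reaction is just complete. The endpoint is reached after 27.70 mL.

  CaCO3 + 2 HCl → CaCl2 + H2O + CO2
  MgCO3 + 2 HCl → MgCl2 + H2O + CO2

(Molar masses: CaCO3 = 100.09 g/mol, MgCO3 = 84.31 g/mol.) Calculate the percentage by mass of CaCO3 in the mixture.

65.11 %

n(HCl) = 0.02770 × 0.6247 = 0.01730 mol
Let x = n(CaCO3), y = n(MgCO3).
Titrant: 2x + 2y = 0.01730;  mass: 100.09x + 84.31y = 0.8129
Solving, x = 5.288 × 10^-3 mol, y = 3.364 × 10^-3 mol
mass of CaCO3 = 5.288 × 10^-3 × 100.09 = 0.5293 g
% CaCO3 = 0.5293 / 0.8129 × 100 = 65.11 %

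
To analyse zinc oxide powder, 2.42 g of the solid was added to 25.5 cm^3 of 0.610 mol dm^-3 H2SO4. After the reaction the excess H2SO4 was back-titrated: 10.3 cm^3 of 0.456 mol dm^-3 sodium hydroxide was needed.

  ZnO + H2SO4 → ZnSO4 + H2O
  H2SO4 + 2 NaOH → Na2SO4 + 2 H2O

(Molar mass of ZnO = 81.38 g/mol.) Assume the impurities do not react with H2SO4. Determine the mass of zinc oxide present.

n(H2SO4) added = 0.0255 × 0.610 = 0.0156 mol
n(NaOH) used in back-titration = 0.0103 × 0.456 = 4.70 × 10^-3 mol
From the 1:2 ratio, n(H2SO4) left over = 1/2 × 4.70 × 10^-3 = 2.35 × 10^-3 mol
n(H2SO4) consumed by analyte = 0.0156 − 2.35 × 10^-3 = 0.0132 mol
n(ZnO) = 0.0132 mol (1:1 ratio)
mass of ZnO = 0.0132 × 81.38 = 1.07 g

1.07 g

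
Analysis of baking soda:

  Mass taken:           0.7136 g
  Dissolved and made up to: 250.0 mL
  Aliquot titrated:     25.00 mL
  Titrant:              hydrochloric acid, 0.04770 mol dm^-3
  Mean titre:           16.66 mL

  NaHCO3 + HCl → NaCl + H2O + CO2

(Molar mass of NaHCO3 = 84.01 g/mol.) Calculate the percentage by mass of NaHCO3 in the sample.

n(HCl) per titration = 0.01666 × 0.04770 = 7.947 × 10^-4 mol
n(NaHCO3) in each aliquot = 7.947 × 10^-4 mol (1:1 ratio)
n(NaHCO3) in the whole flask = 7.947 × 10^-4 × 250.0/25.00 = 7.947 × 10^-3 mol
mass of NaHCO3 = 7.947 × 10^-3 × 84.01 = 0.6676 g
% NaHCO3 = 0.6676 / 0.7136 × 100 = 93.56 %

93.56 %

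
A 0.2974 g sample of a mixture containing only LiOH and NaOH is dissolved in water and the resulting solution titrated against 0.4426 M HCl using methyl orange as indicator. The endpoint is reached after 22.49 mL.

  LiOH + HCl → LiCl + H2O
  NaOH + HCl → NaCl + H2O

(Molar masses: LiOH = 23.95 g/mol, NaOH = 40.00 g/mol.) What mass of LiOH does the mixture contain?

0.1504 g

n(HCl) = 0.02249 × 0.4426 = 9.954 × 10^-3 mol
Let x = n(LiOH), y = n(NaOH).
Titrant: 1x + 1y = 9.954 × 10^-3;  mass: 23.95x + 40.00y = 0.2974
Solving, x = 6.278 × 10^-3 mol, y = 3.676 × 10^-3 mol
mass of LiOH = 6.278 × 10^-3 × 23.95 = 0.1504 g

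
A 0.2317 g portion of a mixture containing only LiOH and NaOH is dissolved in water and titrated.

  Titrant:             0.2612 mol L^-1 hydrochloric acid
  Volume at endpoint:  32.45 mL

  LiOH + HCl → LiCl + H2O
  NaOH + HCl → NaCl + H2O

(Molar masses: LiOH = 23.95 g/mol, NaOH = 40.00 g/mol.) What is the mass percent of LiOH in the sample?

n(HCl) = 0.03245 × 0.2612 = 8.476 × 10^-3 mol
Let x = n(LiOH), y = n(NaOH).
Titrant: 1x + 1y = 8.476 × 10^-3;  mass: 23.95x + 40.00y = 0.2317
Solving, x = 6.688 × 10^-3 mol, y = 1.788 × 10^-3 mol
mass of LiOH = 6.688 × 10^-3 × 23.95 = 0.1602 g
% LiOH = 0.1602 / 0.2317 × 100 = 69.13 %

69.13 %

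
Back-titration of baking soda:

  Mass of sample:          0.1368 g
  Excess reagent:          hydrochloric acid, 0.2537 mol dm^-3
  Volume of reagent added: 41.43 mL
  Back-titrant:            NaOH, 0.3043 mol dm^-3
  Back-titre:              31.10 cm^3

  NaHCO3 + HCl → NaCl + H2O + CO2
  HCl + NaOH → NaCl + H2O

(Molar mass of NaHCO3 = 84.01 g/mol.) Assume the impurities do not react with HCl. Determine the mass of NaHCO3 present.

n(HCl) added = 0.04143 × 0.2537 = 0.01051 mol
n(NaOH) used in back-titration = 0.03110 × 0.3043 = 9.464 × 10^-3 mol
n(HCl) left over = 9.464 × 10^-3 mol (1:1 ratio)
n(HCl) consumed by analyte = 0.01051 − 9.464 × 10^-3 = 1.047 × 10^-3 mol
n(NaHCO3) = 1.047 × 10^-3 mol (1:1 ratio)
mass of NaHCO3 = 1.047 × 10^-3 × 84.01 = 0.08796 g

0.08796 g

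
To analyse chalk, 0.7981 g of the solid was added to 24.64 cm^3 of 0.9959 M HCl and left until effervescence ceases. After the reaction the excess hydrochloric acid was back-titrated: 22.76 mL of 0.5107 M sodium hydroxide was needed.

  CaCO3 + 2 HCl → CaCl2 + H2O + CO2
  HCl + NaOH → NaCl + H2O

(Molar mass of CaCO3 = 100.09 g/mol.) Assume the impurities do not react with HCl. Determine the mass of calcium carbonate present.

n(HCl) added = 0.02464 × 0.9959 = 0.02454 mol
n(NaOH) used in back-titration = 0.02276 × 0.5107 = 0.01162 mol
n(HCl) left over = 0.01162 mol (1:1 ratio)
n(HCl) consumed by analyte = 0.02454 − 0.01162 = 0.01292 mol
From the 1:2 ratio, n(CaCO3) = 1/2 × 0.01292 = 6.458 × 10^-3 mol
mass of CaCO3 = 6.458 × 10^-3 × 100.09 = 0.6464 g

0.6464 g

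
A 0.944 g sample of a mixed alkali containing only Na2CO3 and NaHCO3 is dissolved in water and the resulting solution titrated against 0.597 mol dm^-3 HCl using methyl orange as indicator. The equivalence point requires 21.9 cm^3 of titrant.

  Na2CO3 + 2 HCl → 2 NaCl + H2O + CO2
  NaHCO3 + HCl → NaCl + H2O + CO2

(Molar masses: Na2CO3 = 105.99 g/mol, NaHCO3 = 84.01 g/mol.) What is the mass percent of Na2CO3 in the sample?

n(HCl) = 0.0219 × 0.597 = 0.0131 mol
Let x = n(Na2CO3), y = n(NaHCO3).
Titrant: 2x + 1y = 0.0131;  mass: 105.99x + 84.01y = 0.944
Solving, x = 2.49 × 10^-3 mol, y = 8.10 × 10^-3 mol
mass of Na2CO3 = 2.49 × 10^-3 × 105.99 = 0.264 g
% Na2CO3 = 0.264 / 0.944 × 100 = 27.9 %

27.9 %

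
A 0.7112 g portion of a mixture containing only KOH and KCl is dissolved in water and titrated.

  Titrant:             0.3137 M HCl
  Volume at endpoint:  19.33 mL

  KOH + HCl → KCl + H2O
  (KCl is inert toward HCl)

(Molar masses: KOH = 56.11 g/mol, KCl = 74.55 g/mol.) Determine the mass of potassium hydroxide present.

0.3402 g

n(HCl) = 0.01933 × 0.3137 = 6.064 × 10^-3 mol
Let x = n(KOH), y = n(KCl).
Titrant: 1x = 6.064 × 10^-3;  mass: 56.11x + 74.55y = 0.7112
Solving, x = 6.064 × 10^-3 mol, y = 4.976 × 10^-3 mol
mass of KOH = 6.064 × 10^-3 × 56.11 = 0.3402 g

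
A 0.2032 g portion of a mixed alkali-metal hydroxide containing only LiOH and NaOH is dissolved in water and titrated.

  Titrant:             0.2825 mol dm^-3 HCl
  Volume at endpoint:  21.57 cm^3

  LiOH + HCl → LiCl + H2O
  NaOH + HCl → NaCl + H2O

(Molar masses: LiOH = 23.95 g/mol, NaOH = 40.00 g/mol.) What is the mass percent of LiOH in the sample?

29.77 %

n(HCl) = 0.02157 × 0.2825 = 6.094 × 10^-3 mol
Let x = n(LiOH), y = n(NaOH).
Titrant: 1x + 1y = 6.094 × 10^-3;  mass: 23.95x + 40.00y = 0.2032
Solving, x = 2.526 × 10^-3 mol, y = 3.568 × 10^-3 mol
mass of LiOH = 2.526 × 10^-3 × 23.95 = 0.06050 g
% LiOH = 0.06050 / 0.2032 × 100 = 29.77 %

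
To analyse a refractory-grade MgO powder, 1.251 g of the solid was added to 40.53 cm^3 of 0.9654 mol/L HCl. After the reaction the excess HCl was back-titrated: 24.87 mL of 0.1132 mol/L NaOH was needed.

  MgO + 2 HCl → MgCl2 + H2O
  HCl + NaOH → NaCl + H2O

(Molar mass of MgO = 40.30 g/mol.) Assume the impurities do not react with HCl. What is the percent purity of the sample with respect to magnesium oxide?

58.49 %

n(HCl) added = 0.04053 × 0.9654 = 0.03913 mol
n(NaOH) used in back-titration = 0.02487 × 0.1132 = 2.815 × 10^-3 mol
n(HCl) left over = 2.815 × 10^-3 mol (1:1 ratio)
n(HCl) consumed by analyte = 0.03913 − 2.815 × 10^-3 = 0.03631 mol
From the 1:2 ratio, n(MgO) = 1/2 × 0.03631 = 0.01816 mol
mass of MgO = 0.01816 × 40.30 = 0.7317 g
% MgO = 0.7317 / 1.251 × 100 = 58.49 %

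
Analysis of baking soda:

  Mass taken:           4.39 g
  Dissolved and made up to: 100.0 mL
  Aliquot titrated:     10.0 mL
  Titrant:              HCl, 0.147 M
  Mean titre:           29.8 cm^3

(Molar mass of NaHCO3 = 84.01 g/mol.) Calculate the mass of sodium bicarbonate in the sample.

3.68 g

NaHCO3 + HCl → NaCl + H2O + CO2
n(HCl) per titration = 0.0298 × 0.147 = 4.38 × 10^-3 mol
n(NaHCO3) in each aliquot = 4.38 × 10^-3 mol (1:1 ratio)
n(NaHCO3) in the whole flask = 4.38 × 10^-3 × 100.0/10.0 = 0.0438 mol
mass of NaHCO3 = 0.0438 × 84.01 = 3.68 g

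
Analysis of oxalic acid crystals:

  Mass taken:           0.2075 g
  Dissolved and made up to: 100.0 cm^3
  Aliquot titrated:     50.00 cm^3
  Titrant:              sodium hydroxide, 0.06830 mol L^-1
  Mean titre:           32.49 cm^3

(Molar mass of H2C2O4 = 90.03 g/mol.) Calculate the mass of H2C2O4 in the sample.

H2C2O4 + 2 NaOH → Na2C2O4 + 2 H2O
n(NaOH) per titration = 0.03249 × 0.06830 = 2.219 × 10^-3 mol
From the 1:2 ratio, n(H2C2O4) in each aliquot = 1/2 × 2.219 × 10^-3 = 1.110 × 10^-3 mol
n(H2C2O4) in the whole flask = 1.110 × 10^-3 × 100.0/50.00 = 2.219 × 10^-3 mol
mass of H2C2O4 = 2.219 × 10^-3 × 90.03 = 0.1998 g

0.1998 g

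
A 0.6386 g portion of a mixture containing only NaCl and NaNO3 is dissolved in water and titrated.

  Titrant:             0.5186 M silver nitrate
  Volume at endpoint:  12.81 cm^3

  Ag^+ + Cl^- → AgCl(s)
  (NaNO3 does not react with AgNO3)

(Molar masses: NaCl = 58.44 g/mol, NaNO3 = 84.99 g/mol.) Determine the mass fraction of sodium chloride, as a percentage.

60.79 %

n(AgNO3) = 0.01281 × 0.5186 = 6.643 × 10^-3 mol
Let x = n(NaCl), y = n(NaNO3).
Titrant: 1x = 6.643 × 10^-3;  mass: 58.44x + 84.99y = 0.6386
Solving, x = 6.643 × 10^-3 mol, y = 2.946 × 10^-3 mol
mass of NaCl = 6.643 × 10^-3 × 58.44 = 0.3882 g
% NaCl = 0.3882 / 0.6386 × 100 = 60.79 %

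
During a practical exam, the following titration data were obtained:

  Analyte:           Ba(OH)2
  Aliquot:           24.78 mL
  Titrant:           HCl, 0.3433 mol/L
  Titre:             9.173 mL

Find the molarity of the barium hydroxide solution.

0.06354 mol/L

Ba(OH)2 + 2 HCl → BaCl2 + 2 H2O
n(HCl) = 0.009173 L × 0.3433 mol/L = 3.149 × 10^-3 mol
From the 1:2 mole ratio, n(Ba(OH)2) = 1/2 × 3.149 × 10^-3 = 1.575 × 10^-3 mol
[Ba(OH)2] = 1.575 × 10^-3 mol / 0.02478 L = 0.06354 mol/L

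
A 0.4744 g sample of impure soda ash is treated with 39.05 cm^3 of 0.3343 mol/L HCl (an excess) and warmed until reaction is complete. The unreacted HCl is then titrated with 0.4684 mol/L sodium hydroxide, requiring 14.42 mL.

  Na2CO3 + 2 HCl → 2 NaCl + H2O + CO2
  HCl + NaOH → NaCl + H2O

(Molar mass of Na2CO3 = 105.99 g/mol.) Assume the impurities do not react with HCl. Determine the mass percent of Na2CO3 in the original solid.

n(HCl) added = 0.03905 × 0.3343 = 0.01305 mol
n(NaOH) used in back-titration = 0.01442 × 0.4684 = 6.754 × 10^-3 mol
n(HCl) left over = 6.754 × 10^-3 mol (1:1 ratio)
n(HCl) consumed by analyte = 0.01305 − 6.754 × 10^-3 = 6.300 × 10^-3 mol
From the 1:2 ratio, n(Na2CO3) = 1/2 × 6.300 × 10^-3 = 3.150 × 10^-3 mol
mass of Na2CO3 = 3.150 × 10^-3 × 105.99 = 0.3339 g
% Na2CO3 = 0.3339 / 0.4744 × 100 = 70.38 %

70.38 %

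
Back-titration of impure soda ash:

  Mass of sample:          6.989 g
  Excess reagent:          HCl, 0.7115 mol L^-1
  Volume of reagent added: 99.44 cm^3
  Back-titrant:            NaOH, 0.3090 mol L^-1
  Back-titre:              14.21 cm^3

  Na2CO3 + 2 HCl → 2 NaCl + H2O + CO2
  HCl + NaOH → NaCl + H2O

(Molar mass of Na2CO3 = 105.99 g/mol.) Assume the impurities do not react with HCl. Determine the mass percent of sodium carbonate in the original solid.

50.32 %

n(HCl) added = 0.09944 × 0.7115 = 0.07075 mol
n(NaOH) used in back-titration = 0.01421 × 0.3090 = 4.391 × 10^-3 mol
n(HCl) left over = 4.391 × 10^-3 mol (1:1 ratio)
n(HCl) consumed by analyte = 0.07075 − 4.391 × 10^-3 = 0.06636 mol
From the 1:2 ratio, n(Na2CO3) = 1/2 × 0.06636 = 0.03318 mol
mass of Na2CO3 = 0.03318 × 105.99 = 3.517 g
% Na2CO3 = 3.517 / 6.989 × 100 = 50.32 %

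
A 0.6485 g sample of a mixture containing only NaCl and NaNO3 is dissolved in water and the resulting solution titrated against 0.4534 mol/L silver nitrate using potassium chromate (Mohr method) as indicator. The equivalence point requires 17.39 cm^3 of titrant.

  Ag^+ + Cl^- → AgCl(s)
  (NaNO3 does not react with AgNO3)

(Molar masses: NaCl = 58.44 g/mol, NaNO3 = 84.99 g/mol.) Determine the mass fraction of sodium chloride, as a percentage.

71.05 %

n(AgNO3) = 0.01739 × 0.4534 = 7.885 × 10^-3 mol
Let x = n(NaCl), y = n(NaNO3).
Titrant: 1x = 7.885 × 10^-3;  mass: 58.44x + 84.99y = 0.6485
Solving, x = 7.885 × 10^-3 mol, y = 2.209 × 10^-3 mol
mass of NaCl = 7.885 × 10^-3 × 58.44 = 0.4608 g
% NaCl = 0.4608 / 0.6485 × 100 = 71.05 %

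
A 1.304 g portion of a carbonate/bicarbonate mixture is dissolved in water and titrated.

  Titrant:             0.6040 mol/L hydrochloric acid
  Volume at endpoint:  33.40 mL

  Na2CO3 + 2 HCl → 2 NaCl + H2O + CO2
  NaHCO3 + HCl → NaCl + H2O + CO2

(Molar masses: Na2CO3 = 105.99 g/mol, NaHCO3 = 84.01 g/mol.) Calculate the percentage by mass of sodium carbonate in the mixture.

n(HCl) = 0.03340 × 0.6040 = 0.02017 mol
Let x = n(Na2CO3), y = n(NaHCO3).
Titrant: 2x + 1y = 0.02017;  mass: 105.99x + 84.01y = 1.304
Solving, x = 6.300 × 10^-3 mol, y = 7.574 × 10^-3 mol
mass of Na2CO3 = 6.300 × 10^-3 × 105.99 = 0.6677 g
% Na2CO3 = 0.6677 / 1.304 × 100 = 51.21 %

51.21 %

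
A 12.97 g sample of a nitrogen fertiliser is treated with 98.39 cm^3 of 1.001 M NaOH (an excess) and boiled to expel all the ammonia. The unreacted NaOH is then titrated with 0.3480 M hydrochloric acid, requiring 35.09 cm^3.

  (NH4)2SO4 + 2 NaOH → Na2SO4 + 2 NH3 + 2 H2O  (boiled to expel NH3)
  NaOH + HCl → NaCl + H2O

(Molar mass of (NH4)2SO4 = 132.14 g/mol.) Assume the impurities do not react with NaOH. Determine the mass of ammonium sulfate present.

5.700 g

n(NaOH) added = 0.09839 × 1.001 = 0.09849 mol
n(HCl) used in back-titration = 0.03509 × 0.3480 = 0.01221 mol
n(NaOH) left over = 0.01221 mol (1:1 ratio)
n(NaOH) consumed by analyte = 0.09849 − 0.01221 = 0.08628 mol
From the 1:2 ratio, n((NH4)2SO4) = 1/2 × 0.08628 = 0.04314 mol
mass of (NH4)2SO4 = 0.04314 × 132.14 = 5.700 g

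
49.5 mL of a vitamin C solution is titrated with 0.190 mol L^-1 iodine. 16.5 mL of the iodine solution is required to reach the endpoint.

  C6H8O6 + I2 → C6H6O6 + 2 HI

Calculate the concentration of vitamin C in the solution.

0.0633 mol/L

n(I2) = 0.0165 L × 0.190 mol/L = 3.14 × 10^-3 mol
n(C6H8O6) = 3.14 × 10^-3 mol (1:1 mole ratio)
[C6H8O6] = 3.14 × 10^-3 mol / 0.0495 L = 0.0633 mol/L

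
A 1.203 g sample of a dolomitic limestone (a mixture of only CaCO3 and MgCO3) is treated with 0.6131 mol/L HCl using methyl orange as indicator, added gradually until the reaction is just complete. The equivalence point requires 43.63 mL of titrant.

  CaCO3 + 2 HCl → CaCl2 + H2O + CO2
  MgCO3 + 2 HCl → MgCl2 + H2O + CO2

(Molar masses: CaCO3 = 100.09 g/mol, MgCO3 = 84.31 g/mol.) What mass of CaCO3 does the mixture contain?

0.4781 g

n(HCl) = 0.04363 × 0.6131 = 0.02675 mol
Let x = n(CaCO3), y = n(MgCO3).
Titrant: 2x + 2y = 0.02675;  mass: 100.09x + 84.31y = 1.203
Solving, x = 4.776 × 10^-3 mol, y = 8.598 × 10^-3 mol
mass of CaCO3 = 4.776 × 10^-3 × 100.09 = 0.4781 g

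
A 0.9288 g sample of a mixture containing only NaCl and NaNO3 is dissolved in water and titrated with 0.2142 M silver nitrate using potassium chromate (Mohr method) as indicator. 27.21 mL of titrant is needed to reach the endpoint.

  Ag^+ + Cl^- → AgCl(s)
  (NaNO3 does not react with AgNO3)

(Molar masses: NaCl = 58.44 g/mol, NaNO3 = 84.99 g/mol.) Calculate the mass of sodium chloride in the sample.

n(AgNO3) = 0.02721 × 0.2142 = 5.828 × 10^-3 mol
Let x = n(NaCl), y = n(NaNO3).
Titrant: 1x = 5.828 × 10^-3;  mass: 58.44x + 84.99y = 0.9288
Solving, x = 5.828 × 10^-3 mol, y = 6.921 × 10^-3 mol
mass of NaCl = 5.828 × 10^-3 × 58.44 = 0.3406 g

0.3406 g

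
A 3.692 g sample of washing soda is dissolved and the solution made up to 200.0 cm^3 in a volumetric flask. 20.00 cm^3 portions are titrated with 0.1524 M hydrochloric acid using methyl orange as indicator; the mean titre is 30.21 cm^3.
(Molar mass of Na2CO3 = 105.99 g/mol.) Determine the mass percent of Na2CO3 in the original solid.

Na2CO3 + 2 HCl → 2 NaCl + H2O + CO2
n(HCl) per titration = 0.03021 × 0.1524 = 4.604 × 10^-3 mol
From the 1:2 ratio, n(Na2CO3) in each aliquot = 1/2 × 4.604 × 10^-3 = 2.302 × 10^-3 mol
n(Na2CO3) in the whole flask = 2.302 × 10^-3 × 200.0/20.00 = 0.02302 mol
mass of Na2CO3 = 0.02302 × 105.99 = 2.440 g
% Na2CO3 = 2.440 / 3.692 × 100 = 66.09 %

66.09 %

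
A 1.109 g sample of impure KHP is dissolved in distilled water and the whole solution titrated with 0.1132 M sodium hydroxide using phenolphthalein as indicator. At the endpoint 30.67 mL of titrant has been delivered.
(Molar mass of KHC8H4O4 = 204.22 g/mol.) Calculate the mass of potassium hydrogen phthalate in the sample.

0.7090 g

KHC8H4O4 + NaOH → KNaC8H4O4 + H2O
n(NaOH) = 0.03067 L × 0.1132 mol/L = 3.472 × 10^-3 mol
n(KHC8H4O4) = 3.472 × 10^-3 mol (1:1 ratio)
mass of KHC8H4O4 = 3.472 × 10^-3 × 204.22 g/mol = 0.7090 g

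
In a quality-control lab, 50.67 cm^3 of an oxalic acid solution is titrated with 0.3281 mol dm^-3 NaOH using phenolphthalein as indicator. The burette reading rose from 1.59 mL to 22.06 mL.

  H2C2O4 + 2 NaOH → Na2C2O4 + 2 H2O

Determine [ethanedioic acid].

0.06627 mol/L

n(NaOH) = 0.02047 L × 0.3281 mol/L = 6.716 × 10^-3 mol
From the 1:2 mole ratio, n(H2C2O4) = 1/2 × 6.716 × 10^-3 = 3.358 × 10^-3 mol
[H2C2O4] = 3.358 × 10^-3 mol / 0.05067 L = 0.06627 mol/L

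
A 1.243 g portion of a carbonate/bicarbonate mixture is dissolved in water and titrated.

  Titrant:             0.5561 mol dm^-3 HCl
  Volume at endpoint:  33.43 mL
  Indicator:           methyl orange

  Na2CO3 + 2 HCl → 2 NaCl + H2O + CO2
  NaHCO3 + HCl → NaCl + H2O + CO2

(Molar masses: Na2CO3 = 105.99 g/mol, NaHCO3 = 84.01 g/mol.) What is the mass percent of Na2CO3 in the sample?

n(HCl) = 0.03343 × 0.5561 = 0.01859 mol
Let x = n(Na2CO3), y = n(NaHCO3).
Titrant: 2x + 1y = 0.01859;  mass: 105.99x + 84.01y = 1.243
Solving, x = 5.139 × 10^-3 mol, y = 8.312 × 10^-3 mol
mass of Na2CO3 = 5.139 × 10^-3 × 105.99 = 0.5447 g
% Na2CO3 = 0.5447 / 1.243 × 100 = 43.82 %

43.82 %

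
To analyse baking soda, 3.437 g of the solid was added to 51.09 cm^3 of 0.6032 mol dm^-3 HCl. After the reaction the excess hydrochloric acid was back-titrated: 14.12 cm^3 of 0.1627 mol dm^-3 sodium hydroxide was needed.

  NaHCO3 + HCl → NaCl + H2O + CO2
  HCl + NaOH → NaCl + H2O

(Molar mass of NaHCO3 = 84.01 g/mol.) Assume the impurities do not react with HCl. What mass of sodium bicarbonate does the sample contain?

2.396 g

n(HCl) added = 0.05109 × 0.6032 = 0.03082 mol
n(NaOH) used in back-titration = 0.01412 × 0.1627 = 2.297 × 10^-3 mol
n(HCl) left over = 2.297 × 10^-3 mol (1:1 ratio)
n(HCl) consumed by analyte = 0.03082 − 2.297 × 10^-3 = 0.02852 mol
n(NaHCO3) = 0.02852 mol (1:1 ratio)
mass of NaHCO3 = 0.02852 × 84.01 = 2.396 g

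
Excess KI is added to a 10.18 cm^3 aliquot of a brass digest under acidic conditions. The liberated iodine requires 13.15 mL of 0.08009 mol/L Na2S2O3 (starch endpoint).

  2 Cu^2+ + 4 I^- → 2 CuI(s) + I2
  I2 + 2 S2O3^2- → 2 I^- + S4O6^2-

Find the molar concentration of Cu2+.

0.1035 mol/L

n(S2O3^2-) = 0.01315 × 0.08009 = 1.053 × 10^-3 mol
n(I2) = n(S2O3^2-)/2 = 5.266 × 10^-4 mol
From the 2:1 ratio, n(Cu2+) in the aliquot = 2/1 × 5.266 × 10^-4 = 1.053 × 10^-3 mol
[Cu2+] = 1.053 × 10^-3 / 0.01018 = 0.1035 mol/L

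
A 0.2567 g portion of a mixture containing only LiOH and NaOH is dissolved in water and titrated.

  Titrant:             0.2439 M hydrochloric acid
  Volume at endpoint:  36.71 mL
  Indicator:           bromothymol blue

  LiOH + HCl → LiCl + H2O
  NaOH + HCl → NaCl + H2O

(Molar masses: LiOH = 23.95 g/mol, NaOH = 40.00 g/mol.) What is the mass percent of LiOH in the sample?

n(HCl) = 0.03671 × 0.2439 = 8.954 × 10^-3 mol
Let x = n(LiOH), y = n(NaOH).
Titrant: 1x + 1y = 8.954 × 10^-3;  mass: 23.95x + 40.00y = 0.2567
Solving, x = 6.320 × 10^-3 mol, y = 2.633 × 10^-3 mol
mass of LiOH = 6.320 × 10^-3 × 23.95 = 0.1514 g
% LiOH = 0.1514 / 0.2567 × 100 = 58.97 %

58.97 %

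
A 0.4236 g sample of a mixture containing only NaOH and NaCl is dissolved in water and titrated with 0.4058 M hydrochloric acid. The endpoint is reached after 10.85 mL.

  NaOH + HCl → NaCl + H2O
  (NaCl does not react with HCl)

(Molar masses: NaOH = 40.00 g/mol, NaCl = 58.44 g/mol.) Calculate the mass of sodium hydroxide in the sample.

n(HCl) = 0.01085 × 0.4058 = 4.403 × 10^-3 mol
Let x = n(NaOH), y = n(NaCl).
Titrant: 1x = 4.403 × 10^-3;  mass: 40.00x + 58.44y = 0.4236
Solving, x = 4.403 × 10^-3 mol, y = 4.235 × 10^-3 mol
mass of NaOH = 4.403 × 10^-3 × 40.00 = 0.1761 g

0.1761 g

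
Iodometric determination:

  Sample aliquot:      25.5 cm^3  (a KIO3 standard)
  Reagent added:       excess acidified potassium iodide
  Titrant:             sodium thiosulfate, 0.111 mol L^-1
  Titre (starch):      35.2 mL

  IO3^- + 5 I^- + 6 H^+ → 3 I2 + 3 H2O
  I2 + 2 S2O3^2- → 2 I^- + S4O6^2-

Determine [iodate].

n(S2O3^2-) = 0.0352 × 0.111 = 3.91 × 10^-3 mol
n(I2) = n(S2O3^2-)/2 = 1.95 × 10^-3 mol
From the 1:3 ratio, n(IO3^-) in the aliquot = 1/3 × 1.95 × 10^-3 = 6.51 × 10^-4 mol
[IO3^-] = 6.51 × 10^-4 / 0.0255 = 0.0255 mol/L

0.0255 mol/L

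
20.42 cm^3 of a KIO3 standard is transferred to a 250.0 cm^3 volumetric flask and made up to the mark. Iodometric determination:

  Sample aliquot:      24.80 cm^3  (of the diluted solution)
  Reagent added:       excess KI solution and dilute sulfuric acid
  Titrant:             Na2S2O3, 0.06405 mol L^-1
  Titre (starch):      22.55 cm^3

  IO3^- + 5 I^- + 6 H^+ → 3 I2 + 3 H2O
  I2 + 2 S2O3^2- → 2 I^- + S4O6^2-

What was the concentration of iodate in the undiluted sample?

0.1188 mol/L

n(S2O3^2-) = 0.02255 × 0.06405 = 1.444 × 10^-3 mol
n(I2) = n(S2O3^2-)/2 = 7.222 × 10^-4 mol
From the 1:3 ratio, n(IO3^-) in the aliquot = 1/3 × 7.222 × 10^-4 = 2.407 × 10^-4 mol
[IO3^-]_dilute = 2.407 × 10^-4 / 0.02480 = 0.009707 mol/L
[IO3^-]_original = 0.009707 × 250.0/20.42 = 0.1188 mol/L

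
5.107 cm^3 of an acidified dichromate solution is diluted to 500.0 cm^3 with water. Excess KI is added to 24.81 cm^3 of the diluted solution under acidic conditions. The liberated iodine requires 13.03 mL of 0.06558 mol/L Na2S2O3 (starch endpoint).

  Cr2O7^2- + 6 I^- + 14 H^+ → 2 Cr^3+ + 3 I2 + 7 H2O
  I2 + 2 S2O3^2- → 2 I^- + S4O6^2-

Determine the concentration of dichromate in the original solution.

n(S2O3^2-) = 0.01303 × 0.06558 = 8.545 × 10^-4 mol
n(I2) = n(S2O3^2-)/2 = 4.273 × 10^-4 mol
From the 1:3 ratio, n(Cr2O7^2-) in the aliquot = 1/3 × 4.273 × 10^-4 = 1.424 × 10^-4 mol
[Cr2O7^2-]_dilute = 1.424 × 10^-4 / 0.02481 = 0.005740 mol/L
[Cr2O7^2-]_original = 0.005740 × 500.0/5.107 = 0.5620 mol/L

0.5620 mol/L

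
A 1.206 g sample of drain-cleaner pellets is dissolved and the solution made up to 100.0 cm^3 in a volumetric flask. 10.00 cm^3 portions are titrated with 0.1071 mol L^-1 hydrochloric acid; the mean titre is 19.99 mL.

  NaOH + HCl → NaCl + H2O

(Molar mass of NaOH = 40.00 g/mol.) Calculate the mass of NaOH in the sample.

n(HCl) per titration = 0.01999 × 0.1071 = 2.141 × 10^-3 mol
n(NaOH) in each aliquot = 2.141 × 10^-3 mol (1:1 ratio)
n(NaOH) in the whole flask = 2.141 × 10^-3 × 100.0/10.00 = 0.02141 mol
mass of NaOH = 0.02141 × 40.00 = 0.8564 g

0.8564 g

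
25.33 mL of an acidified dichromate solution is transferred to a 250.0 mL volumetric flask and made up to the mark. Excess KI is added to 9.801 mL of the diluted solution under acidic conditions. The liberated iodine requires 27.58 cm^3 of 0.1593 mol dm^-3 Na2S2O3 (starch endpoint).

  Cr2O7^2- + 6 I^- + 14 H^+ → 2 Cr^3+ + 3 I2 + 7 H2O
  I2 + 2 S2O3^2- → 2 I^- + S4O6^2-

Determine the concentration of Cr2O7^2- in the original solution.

0.7374 mol/L

n(S2O3^2-) = 0.02758 × 0.1593 = 4.393 × 10^-3 mol
n(I2) = n(S2O3^2-)/2 = 2.197 × 10^-3 mol
From the 1:3 ratio, n(Cr2O7^2-) in the aliquot = 1/3 × 2.197 × 10^-3 = 7.322 × 10^-4 mol
[Cr2O7^2-]_dilute = 7.322 × 10^-4 / 0.009801 = 0.07471 mol/L
[Cr2O7^2-]_original = 0.07471 × 250.0/25.33 = 0.7374 mol/L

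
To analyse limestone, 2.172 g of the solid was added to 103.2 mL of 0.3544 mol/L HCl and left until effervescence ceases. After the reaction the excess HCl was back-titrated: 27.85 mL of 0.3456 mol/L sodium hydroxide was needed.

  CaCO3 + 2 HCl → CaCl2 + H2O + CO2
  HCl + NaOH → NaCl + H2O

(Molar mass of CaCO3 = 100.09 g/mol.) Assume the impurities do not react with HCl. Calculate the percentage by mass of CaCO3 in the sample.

n(HCl) added = 0.1032 × 0.3544 = 0.03657 mol
n(NaOH) used in back-titration = 0.02785 × 0.3456 = 9.625 × 10^-3 mol
n(HCl) left over = 9.625 × 10^-3 mol (1:1 ratio)
n(HCl) consumed by analyte = 0.03657 − 9.625 × 10^-3 = 0.02695 mol
From the 1:2 ratio, n(CaCO3) = 1/2 × 0.02695 = 0.01347 mol
mass of CaCO3 = 0.01347 × 100.09 = 1.349 g
% CaCO3 = 1.349 / 2.172 × 100 = 62.09 %

62.09 %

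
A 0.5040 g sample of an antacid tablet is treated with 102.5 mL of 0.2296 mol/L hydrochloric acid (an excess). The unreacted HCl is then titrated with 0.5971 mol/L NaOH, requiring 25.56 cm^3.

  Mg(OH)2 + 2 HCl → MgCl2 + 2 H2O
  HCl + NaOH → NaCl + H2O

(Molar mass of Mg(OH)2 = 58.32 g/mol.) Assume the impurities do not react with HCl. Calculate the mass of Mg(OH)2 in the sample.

0.2412 g

n(HCl) added = 0.1025 × 0.2296 = 0.02353 mol
n(NaOH) used in back-titration = 0.02556 × 0.5971 = 0.01526 mol
n(HCl) left over = 0.01526 mol (1:1 ratio)
n(HCl) consumed by analyte = 0.02353 − 0.01526 = 8.272 × 10^-3 mol
From the 1:2 ratio, n(Mg(OH)2) = 1/2 × 8.272 × 10^-3 = 4.136 × 10^-3 mol
mass of Mg(OH)2 = 4.136 × 10^-3 × 58.32 = 0.2412 g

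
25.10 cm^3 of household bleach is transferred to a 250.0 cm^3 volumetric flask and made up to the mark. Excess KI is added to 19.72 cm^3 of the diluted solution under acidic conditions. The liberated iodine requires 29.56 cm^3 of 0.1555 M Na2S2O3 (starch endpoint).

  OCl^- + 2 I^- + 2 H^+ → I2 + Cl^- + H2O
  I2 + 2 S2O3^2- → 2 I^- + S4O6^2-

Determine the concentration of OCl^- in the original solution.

1.161 M

n(S2O3^2-) = 0.02956 × 0.1555 = 4.597 × 10^-3 mol
n(I2) = n(S2O3^2-)/2 = 2.298 × 10^-3 mol
n(OCl^-) in the aliquot = 2.298 × 10^-3 mol (1:1 ratio)
[OCl^-]_dilute = 2.298 × 10^-3 / 0.01972 = 0.1165 mol/L
[OCl^-]_original = 0.1165 × 250.0/25.10 = 1.161 mol/L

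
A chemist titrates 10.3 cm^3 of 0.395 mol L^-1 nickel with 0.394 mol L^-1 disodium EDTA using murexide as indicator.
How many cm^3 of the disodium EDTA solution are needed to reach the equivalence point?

10.3 mL

Ni^2+ + EDTA^4- → [Ni(EDTA)]^2-
n(Ni2+) = 0.0103 L × 0.395 mol/L = 4.07 × 10^-3 mol
n(EDTA) = 4.07 × 10^-3 mol (1:1 stoichiometry)
V(EDTA) = 4.07 × 10^-3 mol / 0.394 mol/L = 0.0103 L = 10.3 mL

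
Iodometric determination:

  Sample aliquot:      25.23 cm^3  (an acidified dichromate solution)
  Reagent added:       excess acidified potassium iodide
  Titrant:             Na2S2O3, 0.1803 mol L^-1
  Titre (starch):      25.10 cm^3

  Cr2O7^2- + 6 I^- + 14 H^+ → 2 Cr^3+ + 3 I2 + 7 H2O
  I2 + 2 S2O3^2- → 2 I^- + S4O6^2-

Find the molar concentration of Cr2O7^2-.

0.02990 mol/L

n(S2O3^2-) = 0.02510 × 0.1803 = 4.526 × 10^-3 mol
n(I2) = n(S2O3^2-)/2 = 2.263 × 10^-3 mol
From the 1:3 ratio, n(Cr2O7^2-) in the aliquot = 1/3 × 2.263 × 10^-3 = 7.543 × 10^-4 mol
[Cr2O7^2-] = 7.543 × 10^-4 / 0.02523 = 0.02990 mol/L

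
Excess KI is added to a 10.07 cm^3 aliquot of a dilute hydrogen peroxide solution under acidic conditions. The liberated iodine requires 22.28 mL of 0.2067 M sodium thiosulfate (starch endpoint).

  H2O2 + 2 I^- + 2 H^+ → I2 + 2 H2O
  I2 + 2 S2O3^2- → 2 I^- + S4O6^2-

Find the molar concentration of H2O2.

0.2287 M

n(S2O3^2-) = 0.02228 × 0.2067 = 4.605 × 10^-3 mol
n(I2) = n(S2O3^2-)/2 = 2.303 × 10^-3 mol
n(H2O2) in the aliquot = 2.303 × 10^-3 mol (1:1 ratio)
[H2O2] = 2.303 × 10^-3 / 0.01007 = 0.2287 mol/L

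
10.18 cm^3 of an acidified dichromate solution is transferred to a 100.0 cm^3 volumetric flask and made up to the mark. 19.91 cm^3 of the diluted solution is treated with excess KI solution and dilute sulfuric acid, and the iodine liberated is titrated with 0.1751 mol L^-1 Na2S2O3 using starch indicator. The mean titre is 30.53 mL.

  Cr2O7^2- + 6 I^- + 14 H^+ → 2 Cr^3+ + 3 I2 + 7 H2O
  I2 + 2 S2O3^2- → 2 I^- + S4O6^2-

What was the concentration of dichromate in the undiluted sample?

n(S2O3^2-) = 0.03053 × 0.1751 = 5.346 × 10^-3 mol
n(I2) = n(S2O3^2-)/2 = 2.673 × 10^-3 mol
From the 1:3 ratio, n(Cr2O7^2-) in the aliquot = 1/3 × 2.673 × 10^-3 = 8.910 × 10^-4 mol
[Cr2O7^2-]_dilute = 8.910 × 10^-4 / 0.01991 = 0.04475 mol/L
[Cr2O7^2-]_original = 0.04475 × 100.0/10.18 = 0.4396 mol/L

0.4396 mol/L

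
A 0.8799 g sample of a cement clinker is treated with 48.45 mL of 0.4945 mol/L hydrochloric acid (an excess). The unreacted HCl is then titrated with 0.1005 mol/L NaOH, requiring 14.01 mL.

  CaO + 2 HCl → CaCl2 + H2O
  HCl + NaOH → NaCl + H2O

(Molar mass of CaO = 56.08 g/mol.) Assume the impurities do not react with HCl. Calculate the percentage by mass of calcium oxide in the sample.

n(HCl) added = 0.04845 × 0.4945 = 0.02396 mol
n(NaOH) used in back-titration = 0.01401 × 0.1005 = 1.408 × 10^-3 mol
n(HCl) left over = 1.408 × 10^-3 mol (1:1 ratio)
n(HCl) consumed by analyte = 0.02396 − 1.408 × 10^-3 = 0.02255 mol
From the 1:2 ratio, n(CaO) = 1/2 × 0.02255 = 0.01128 mol
mass of CaO = 0.01128 × 56.08 = 0.6323 g
% CaO = 0.6323 / 0.8799 × 100 = 71.86 %

71.86 %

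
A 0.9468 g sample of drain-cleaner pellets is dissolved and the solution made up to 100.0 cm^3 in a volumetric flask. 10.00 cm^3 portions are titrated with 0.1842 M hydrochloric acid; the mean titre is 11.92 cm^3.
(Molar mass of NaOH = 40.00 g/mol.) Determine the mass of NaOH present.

0.8783 g

NaOH + HCl → NaCl + H2O
n(HCl) per titration = 0.01192 × 0.1842 = 2.196 × 10^-3 mol
n(NaOH) in each aliquot = 2.196 × 10^-3 mol (1:1 ratio)
n(NaOH) in the whole flask = 2.196 × 10^-3 × 100.0/10.00 = 0.02196 mol
mass of NaOH = 0.02196 × 40.00 = 0.8783 g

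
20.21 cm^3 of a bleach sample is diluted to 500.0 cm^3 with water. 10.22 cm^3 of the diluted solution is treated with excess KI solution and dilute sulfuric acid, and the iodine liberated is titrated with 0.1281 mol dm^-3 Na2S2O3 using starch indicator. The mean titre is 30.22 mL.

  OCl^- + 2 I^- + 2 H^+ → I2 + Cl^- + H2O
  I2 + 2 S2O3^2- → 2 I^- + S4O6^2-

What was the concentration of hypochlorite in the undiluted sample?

4.686 mol/L

n(S2O3^2-) = 0.03022 × 0.1281 = 3.871 × 10^-3 mol
n(I2) = n(S2O3^2-)/2 = 1.936 × 10^-3 mol
n(OCl^-) in the aliquot = 1.936 × 10^-3 mol (1:1 ratio)
[OCl^-]_dilute = 1.936 × 10^-3 / 0.01022 = 0.1894 mol/L
[OCl^-]_original = 0.1894 × 500.0/20.21 = 4.686 mol/L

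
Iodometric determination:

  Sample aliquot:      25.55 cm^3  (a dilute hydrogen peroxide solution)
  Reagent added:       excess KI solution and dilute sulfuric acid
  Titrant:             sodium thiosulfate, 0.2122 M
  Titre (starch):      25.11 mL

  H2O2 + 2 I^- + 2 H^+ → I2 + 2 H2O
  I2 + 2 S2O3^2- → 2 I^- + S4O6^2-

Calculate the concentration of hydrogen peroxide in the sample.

n(S2O3^2-) = 0.02511 × 0.2122 = 5.328 × 10^-3 mol
n(I2) = n(S2O3^2-)/2 = 2.664 × 10^-3 mol
n(H2O2) in the aliquot = 2.664 × 10^-3 mol (1:1 ratio)
[H2O2] = 2.664 × 10^-3 / 0.02555 = 0.1043 mol/L

0.1043 M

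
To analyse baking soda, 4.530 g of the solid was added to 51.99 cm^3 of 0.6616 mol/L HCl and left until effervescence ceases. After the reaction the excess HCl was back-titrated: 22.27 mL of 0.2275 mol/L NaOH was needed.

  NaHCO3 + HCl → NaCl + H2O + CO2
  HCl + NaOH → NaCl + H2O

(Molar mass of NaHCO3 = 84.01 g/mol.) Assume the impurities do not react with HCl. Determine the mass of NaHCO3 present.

2.464 g

n(HCl) added = 0.05199 × 0.6616 = 0.03440 mol
n(NaOH) used in back-titration = 0.02227 × 0.2275 = 5.066 × 10^-3 mol
n(HCl) left over = 5.066 × 10^-3 mol (1:1 ratio)
n(HCl) consumed by analyte = 0.03440 − 5.066 × 10^-3 = 0.02933 mol
n(NaHCO3) = 0.02933 mol (1:1 ratio)
mass of NaHCO3 = 0.02933 × 84.01 = 2.464 g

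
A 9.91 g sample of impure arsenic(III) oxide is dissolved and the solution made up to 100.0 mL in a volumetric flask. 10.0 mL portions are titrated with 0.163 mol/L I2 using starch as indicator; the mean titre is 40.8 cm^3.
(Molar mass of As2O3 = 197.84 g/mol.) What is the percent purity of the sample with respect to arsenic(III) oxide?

66.4 %

As2O3 + 2 I2 + 2 H2O → As2O5 + 4 HI
n(I2) per titration = 0.0408 × 0.163 = 6.65 × 10^-3 mol
From the 1:2 ratio, n(As2O3) in each aliquot = 1/2 × 6.65 × 10^-3 = 3.33 × 10^-3 mol
n(As2O3) in the whole flask = 3.33 × 10^-3 × 100.0/10.0 = 0.0333 mol
mass of As2O3 = 0.0333 × 197.84 = 6.58 g
% As2O3 = 6.58 / 9.91 × 100 = 66.4 %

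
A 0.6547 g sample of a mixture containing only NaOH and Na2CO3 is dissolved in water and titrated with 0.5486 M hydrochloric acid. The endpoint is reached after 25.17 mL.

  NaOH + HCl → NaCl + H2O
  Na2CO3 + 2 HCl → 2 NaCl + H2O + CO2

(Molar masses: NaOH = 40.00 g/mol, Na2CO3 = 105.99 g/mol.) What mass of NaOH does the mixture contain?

0.2372 g

n(HCl) = 0.02517 × 0.5486 = 0.01381 mol
Let x = n(NaOH), y = n(Na2CO3).
Titrant: 1x + 2y = 0.01381;  mass: 40.00x + 105.99y = 0.6547
Solving, x = 5.931 × 10^-3 mol, y = 3.939 × 10^-3 mol
mass of NaOH = 5.931 × 10^-3 × 40.00 = 0.2372 g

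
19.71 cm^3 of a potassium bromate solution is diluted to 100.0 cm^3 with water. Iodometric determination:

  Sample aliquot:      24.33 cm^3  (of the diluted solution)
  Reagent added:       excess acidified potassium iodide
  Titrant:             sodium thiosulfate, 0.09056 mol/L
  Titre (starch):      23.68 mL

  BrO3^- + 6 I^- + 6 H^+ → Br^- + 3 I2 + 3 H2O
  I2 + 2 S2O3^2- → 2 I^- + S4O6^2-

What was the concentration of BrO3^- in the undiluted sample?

0.07453 mol/L

n(S2O3^2-) = 0.02368 × 0.09056 = 2.144 × 10^-3 mol
n(I2) = n(S2O3^2-)/2 = 1.072 × 10^-3 mol
From the 1:3 ratio, n(BrO3^-) in the aliquot = 1/3 × 1.072 × 10^-3 = 3.574 × 10^-4 mol
[BrO3^-]_dilute = 3.574 × 10^-4 / 0.02433 = 0.01469 mol/L
[BrO3^-]_original = 0.01469 × 100.0/19.71 = 0.07453 mol/L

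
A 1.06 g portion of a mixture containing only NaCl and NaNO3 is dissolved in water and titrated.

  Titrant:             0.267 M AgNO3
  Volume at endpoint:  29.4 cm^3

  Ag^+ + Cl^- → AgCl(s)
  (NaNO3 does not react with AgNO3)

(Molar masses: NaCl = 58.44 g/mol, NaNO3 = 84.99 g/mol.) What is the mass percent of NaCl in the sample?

n(AgNO3) = 0.0294 × 0.267 = 7.85 × 10^-3 mol
Let x = n(NaCl), y = n(NaNO3).
Titrant: 1x = 7.85 × 10^-3;  mass: 58.44x + 84.99y = 1.06
Solving, x = 7.85 × 10^-3 mol, y = 7.07 × 10^-3 mol
mass of NaCl = 7.85 × 10^-3 × 58.44 = 0.459 g
% NaCl = 0.459 / 1.06 × 100 = 43.3 %

43.3 %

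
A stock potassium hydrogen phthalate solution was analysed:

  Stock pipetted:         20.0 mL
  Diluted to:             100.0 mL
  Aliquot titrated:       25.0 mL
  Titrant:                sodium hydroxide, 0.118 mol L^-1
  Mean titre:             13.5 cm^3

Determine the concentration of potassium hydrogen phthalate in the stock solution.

KHC8H4O4 + NaOH → KNaC8H4O4 + H2O
n(NaOH) = 0.0135 × 0.118 = 1.59 × 10^-3 mol
n(KHC8H4O4) in the aliquot = 1.59 × 10^-3 mol (1:1 ratio)
[KHC8H4O4]_dilute = 1.59 × 10^-3 / 0.0250 = 0.0637 mol/L
Dilution factor = 100.0 / 20.0 = 5.000
[KHC8H4O4]_stock = 0.0637 × 5.000 = 0.319 mol/L

0.319 mol/L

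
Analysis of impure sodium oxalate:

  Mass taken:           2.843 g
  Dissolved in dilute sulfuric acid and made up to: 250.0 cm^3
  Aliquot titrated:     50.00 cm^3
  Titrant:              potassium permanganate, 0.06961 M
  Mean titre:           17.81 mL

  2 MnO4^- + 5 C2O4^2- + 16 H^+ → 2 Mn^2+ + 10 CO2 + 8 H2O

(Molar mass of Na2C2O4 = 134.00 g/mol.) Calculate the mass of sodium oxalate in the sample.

2.077 g

n(KMnO4) per titration = 0.01781 × 0.06961 = 1.240 × 10^-3 mol
From the 5:2 ratio, n(Na2C2O4) in each aliquot = 5/2 × 1.240 × 10^-3 = 3.099 × 10^-3 mol
n(Na2C2O4) in the whole flask = 3.099 × 10^-3 × 250.0/50.00 = 0.01550 mol
mass of Na2C2O4 = 0.01550 × 134.00 = 2.077 g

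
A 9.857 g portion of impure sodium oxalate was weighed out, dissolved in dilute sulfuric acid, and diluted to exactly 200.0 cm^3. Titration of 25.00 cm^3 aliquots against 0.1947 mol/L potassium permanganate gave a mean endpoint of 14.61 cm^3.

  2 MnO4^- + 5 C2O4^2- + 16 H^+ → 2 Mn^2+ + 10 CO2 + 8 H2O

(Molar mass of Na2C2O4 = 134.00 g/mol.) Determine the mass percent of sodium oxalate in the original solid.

77.34 %

n(KMnO4) per titration = 0.01461 × 0.1947 = 2.845 × 10^-3 mol
From the 5:2 ratio, n(Na2C2O4) in each aliquot = 5/2 × 2.845 × 10^-3 = 7.111 × 10^-3 mol
n(Na2C2O4) in the whole flask = 7.111 × 10^-3 × 200.0/25.00 = 0.05689 mol
mass of Na2C2O4 = 0.05689 × 134.00 = 7.623 g
% Na2C2O4 = 7.623 / 9.857 × 100 = 77.34 %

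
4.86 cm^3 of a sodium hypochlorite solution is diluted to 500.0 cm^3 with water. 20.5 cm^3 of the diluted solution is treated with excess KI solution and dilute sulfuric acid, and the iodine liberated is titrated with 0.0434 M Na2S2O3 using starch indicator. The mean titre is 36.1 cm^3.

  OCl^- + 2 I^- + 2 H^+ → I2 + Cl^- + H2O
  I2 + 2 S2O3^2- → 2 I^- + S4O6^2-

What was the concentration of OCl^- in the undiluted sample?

n(S2O3^2-) = 0.0361 × 0.0434 = 1.57 × 10^-3 mol
n(I2) = n(S2O3^2-)/2 = 7.83 × 10^-4 mol
n(OCl^-) in the aliquot = 7.83 × 10^-4 mol (1:1 ratio)
[OCl^-]_dilute = 7.83 × 10^-4 / 0.0205 = 0.0382 mol/L
[OCl^-]_original = 0.0382 × 500.0/4.86 = 3.93 mol/L

3.93 M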